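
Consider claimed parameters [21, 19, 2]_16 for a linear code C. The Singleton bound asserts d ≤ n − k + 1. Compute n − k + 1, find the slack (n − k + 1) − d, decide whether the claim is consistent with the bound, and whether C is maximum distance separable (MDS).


Singleton RHS = n − k + 1 = 3, slack = 1, bound satisfied, not MDS.

Singleton bound: d ≤ n − k + 1.
Here n = 21, k = 19, so n − k + 1 = 3.
Given d = 2, check d ≤ 3: YES.
Slack = (n − k + 1) − d = 1.
The code is NOT MDS (slack = 1 > 0).
Description: the claimed parameters are [21, 19, 2]_16; such a code would be non-MDS.


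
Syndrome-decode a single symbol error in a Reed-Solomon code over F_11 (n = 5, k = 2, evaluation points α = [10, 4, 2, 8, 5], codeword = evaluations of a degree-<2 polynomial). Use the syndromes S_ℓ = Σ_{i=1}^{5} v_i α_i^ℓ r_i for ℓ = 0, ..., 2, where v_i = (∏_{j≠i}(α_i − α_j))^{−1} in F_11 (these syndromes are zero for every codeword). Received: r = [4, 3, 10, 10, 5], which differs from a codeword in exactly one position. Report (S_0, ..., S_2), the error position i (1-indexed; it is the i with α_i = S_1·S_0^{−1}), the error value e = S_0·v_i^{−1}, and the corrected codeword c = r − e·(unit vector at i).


S = (1, 8, 9), error at position 4, error magnitude e = 10, c = [4, 3, 10, 0, 5].

Step 1: column multipliers v_i = (∏_{j≠i}(α_i − α_j))^{−1} mod 11.
  i = 1 (α = 10): (10−4)(10−2)(10−8)(10−5) = 6·8·2·5 = 480 ≡ 7, so v_1 = 7^{−1} = 8 (mod 11).
  i = 2 (α = 4): (4−10)(4−2)(4−8)(4−5) = (−6)·2·(−4)·(−1) = −48 ≡ 7, so v_2 = 7^{−1} = 8 (mod 11).
  i = 3 (α = 2): (2−10)(2−4)(2−8)(2−5) = (−8)·(−2)·(−6)·(−3) = 288 ≡ 2, so v_3 = 2^{−1} = 6 (mod 11).
  i = 4 (α = 8): (8−10)(8−4)(8−2)(8−5) = (−2)·4·6·3 = −144 ≡ 10, so v_4 = 10^{−1} = 10 (mod 11).
  i = 5 (α = 5): (5−10)(5−4)(5−2)(5−8) = (−5)·1·3·(−3) = 45 ≡ 1, so v_5 = 1^{−1} = 1 (mod 11).
  v = [8, 8, 6, 10, 1].
Step 2: syndromes of r = [4, 3, 10, 10, 5] (all sums mod 11).
  S_0 = Σ v_i r_i = 8·4 + 8·3 + 6·10 + 10·10 + 1·5 = 221 ≡ 1.
  S_1 = Σ v_i α_i r_i = 8·10·4 + 8·4·3 + 6·2·10 + 10·8·10 + 1·5·5 = 1361 ≡ 8.
  α_i^2 mod 11 = [1, 5, 4, 9, 3].
  S_2 = Σ v_i α_i^2 r_i = 8·1·4 + 8·5·3 + 6·4·10 + 10·9·10 + 1·3·5 = 1307 ≡ 9.
  S = (1, 8, 9) ≠ 0, so r is not a codeword (an error is present).
Step 3: locate the error. For a single error e at position i, S_ℓ = v_i·e·α_i^ℓ, so α_err = S_1/S_0.
  S_0^{−1} = 1^{−1} = 1 (mod 11), so α_err = 8·1 = 8 ≡ 8 = α_4. Error position i = 4.
  Consistency check: S_2/S_1 = 9·7 = 63 ≡ 8 = α_err ✓ (single-error assumption holds).
Step 4: error magnitude e = S_0/v_4 = S_0·∏_{j≠4}(α_4 − α_j) = 1·10 = 10 ≡ 10 (mod 11).
Step 5: correct position 4: c_4 = r_4 − e = 10 − 10 ≡ 0 (mod 11). Hence c = [4, 3, 10, 0, 5].
  Check: interpolating c through the α_i gives m(x) = 6 + 2·x (degree < 2) with m(α_i) = c_i for every i, so c is indeed a codeword.


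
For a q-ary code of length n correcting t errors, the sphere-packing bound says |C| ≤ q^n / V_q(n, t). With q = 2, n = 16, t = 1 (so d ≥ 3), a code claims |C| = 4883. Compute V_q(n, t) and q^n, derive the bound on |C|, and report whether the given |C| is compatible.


V_q(n, t) = 17, q^n = 65536, Hamming bound = 3855, |C| = 4883 > bound (violated).

Step 1: Compute V_q(n, t) = Σ_{j=0}^1 C(n, j) (q−1)^j.
  j = 0: C(16,0)·(1)^0 = 1·1 = 1.
  j = 1: C(16,1)·(1)^1 = 16·1 = 16.
  V_q(n, t) = 1 + 16 = 17.
Step 2: q^n = 2^16 = 65536.
Step 3: Hamming bound ⌊q^n / V_q(n,t)⌋ = ⌊65536/17⌋ = 3855.
Step 4: Compare |C| = 4883 to 3855: violated.
The claimed |C| lies above the Hamming bound, so no 2-ary code of length 16 with d ≥ 3 can have 4883 codewords.


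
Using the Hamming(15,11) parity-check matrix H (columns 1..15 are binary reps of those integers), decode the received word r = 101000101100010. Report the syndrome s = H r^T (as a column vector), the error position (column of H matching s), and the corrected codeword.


s = (1, 0, 0, 0)^T, error position = 8, corrected codeword c = 101000111100010

Compute s = H r^T mod 2 one row at a time:
  s_1 = 0 + 1 + 1 + 0 + 0 + 0 + 1 + 0 = 3 ≡ 1 (mod 2).
  s_2 = 0 + 0 + 0 + 1 + 0 + 0 + 1 + 0 = 2 ≡ 0 (mod 2).
  s_3 = 0 + 1 + 0 + 1 + 1 + 0 + 1 + 0 = 4 ≡ 0 (mod 2).
  s_4 = 1 + 1 + 0 + 1 + 1 + 0 + 0 + 0 = 4 ≡ 0 (mod 2).
s = (1, 0, 0, 0)^T — this equals column 8 of H (binary 1000), so error is at position 8.
Correct: flip bit 8 of r = 101000101100010 to get c = 101000111100010.


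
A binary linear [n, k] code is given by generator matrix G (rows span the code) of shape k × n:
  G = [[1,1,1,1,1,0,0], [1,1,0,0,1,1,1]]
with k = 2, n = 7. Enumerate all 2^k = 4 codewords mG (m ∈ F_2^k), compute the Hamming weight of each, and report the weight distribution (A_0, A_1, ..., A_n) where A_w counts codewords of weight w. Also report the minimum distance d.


Weight distribution: A_0 = 1, A_4 = 1, A_5 = 2. Minimum distance d = 4.

Enumerate all 2^2 = 4 messages m ∈ F_2^2.
For each, compute codeword c = mG in F_2^7, then tally its weight.
  m = 00 → c = 0000000, weight = 0.
  m = 10 → c = 1111100, weight = 5.
  m = 01 → c = 1100111, weight = 5.
  m = 11 → c = 0011011, weight = 4.
Tally weights:
  weight 0: 1 codewords.
  weight 4: 1 codewords.
  weight 5: 2 codewords.
Minimum distance d = smallest w > 0 with A_w > 0 = 4.
Sanity: Σ A_w = 4 = 2^2 = 4 ✓.


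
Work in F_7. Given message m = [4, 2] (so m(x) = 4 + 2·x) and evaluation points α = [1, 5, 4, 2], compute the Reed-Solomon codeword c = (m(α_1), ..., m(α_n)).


c = [6, 0, 5, 1]

Message polynomial: m(x) = 4 + 2·x (mod 7).
For each evaluation point α_i, compute m(α_i) mod 7:
  α_1 = 1: Horner steps 2 → 6, so m(1) = 6.
  α_2 = 5: Horner steps 2 → 0, so m(5) = 0.
  α_3 = 4: Horner steps 2 → 5, so m(4) = 5.
  α_4 = 2: Horner steps 2 → 1, so m(2) = 1.
Codeword c = [6, 0, 5, 1] ∈ F_7^4.


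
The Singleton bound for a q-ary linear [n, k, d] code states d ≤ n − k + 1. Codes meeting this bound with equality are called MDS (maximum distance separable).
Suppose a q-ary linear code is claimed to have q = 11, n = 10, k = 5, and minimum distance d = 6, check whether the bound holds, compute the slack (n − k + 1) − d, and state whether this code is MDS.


Singleton RHS = n − k + 1 = 6, slack = 0, bound satisfied, MDS.

Singleton bound: d ≤ n − k + 1.
Here n = 10, k = 5, so n − k + 1 = 6.
Given d = 6, check d ≤ 6: YES.
Slack = (n − k + 1) − d = 0.
The code is MDS (slack = 0).
Description: the claimed parameters are [10, 5, 6]_11; such a code would be MDS (meets Singleton bound).


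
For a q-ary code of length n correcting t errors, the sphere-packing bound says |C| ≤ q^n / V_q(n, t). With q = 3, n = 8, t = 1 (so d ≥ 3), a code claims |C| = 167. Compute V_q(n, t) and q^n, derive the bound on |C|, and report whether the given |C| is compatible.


V_q(n, t) = 17, q^n = 6561, Hamming bound = 385, |C| = 167 ≤ bound (satisfied).

Step 1: Compute V_q(n, t) = Σ_{j=0}^1 C(n, j) (q−1)^j.
  j = 0: C(8,0)·(2)^0 = 1·1 = 1.
  j = 1: C(8,1)·(2)^1 = 8·2 = 16.
  V_q(n, t) = 1 + 16 = 17.
Step 2: q^n = 3^8 = 6561.
Step 3: Hamming bound ⌊q^n / V_q(n,t)⌋ = ⌊6561/17⌋ = 385.
Step 4: Compare |C| = 167 to 385: satisfied.
The claimed |C| lies below the Hamming bound.


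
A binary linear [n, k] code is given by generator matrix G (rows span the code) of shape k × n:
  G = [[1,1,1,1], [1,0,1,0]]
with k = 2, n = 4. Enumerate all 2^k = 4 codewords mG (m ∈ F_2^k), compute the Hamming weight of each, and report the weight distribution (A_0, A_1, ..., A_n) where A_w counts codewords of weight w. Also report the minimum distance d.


Weight distribution: A_0 = 1, A_2 = 2, A_4 = 1. Minimum distance d = 2.

Enumerate all 2^2 = 4 messages m ∈ F_2^2.
For each, compute codeword c = mG in F_2^4, then tally its weight.
  m = 00 → c = 0000, weight = 0.
  m = 10 → c = 1111, weight = 4.
  m = 01 → c = 1010, weight = 2.
  m = 11 → c = 0101, weight = 2.
Tally weights:
  weight 0: 1 codewords.
  weight 2: 2 codewords.
  weight 4: 1 codewords.
Minimum distance d = smallest w > 0 with A_w > 0 = 2.
Sanity: Σ A_w = 4 = 2^2 = 4 ✓.


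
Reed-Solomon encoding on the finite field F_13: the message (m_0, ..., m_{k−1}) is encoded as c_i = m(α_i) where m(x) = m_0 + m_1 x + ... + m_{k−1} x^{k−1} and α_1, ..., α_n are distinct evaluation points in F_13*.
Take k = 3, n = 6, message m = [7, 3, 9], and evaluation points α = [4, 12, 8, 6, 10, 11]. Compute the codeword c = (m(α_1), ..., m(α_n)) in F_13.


c = [7, 0, 9, 11, 1, 11]

Message polynomial: m(x) = 7 + 3·x + 9·x^2 (mod 13).
For each evaluation point α_i, compute m(α_i) mod 13:
  α_1 = 4: Horner steps 9 → 0 → 7, so m(4) = 7.
  α_2 = 12: Horner steps 9 → 7 → 0, so m(12) = 0.
  α_3 = 8: Horner steps 9 → 10 → 9, so m(8) = 9.
  α_4 = 6: Horner steps 9 → 5 → 11, so m(6) = 11.
  α_5 = 10: Horner steps 9 → 2 → 1, so m(10) = 1.
  α_6 = 11: Horner steps 9 → 11 → 11, so m(11) = 11.
Codeword c = [7, 0, 9, 11, 1, 11] ∈ F_13^6.


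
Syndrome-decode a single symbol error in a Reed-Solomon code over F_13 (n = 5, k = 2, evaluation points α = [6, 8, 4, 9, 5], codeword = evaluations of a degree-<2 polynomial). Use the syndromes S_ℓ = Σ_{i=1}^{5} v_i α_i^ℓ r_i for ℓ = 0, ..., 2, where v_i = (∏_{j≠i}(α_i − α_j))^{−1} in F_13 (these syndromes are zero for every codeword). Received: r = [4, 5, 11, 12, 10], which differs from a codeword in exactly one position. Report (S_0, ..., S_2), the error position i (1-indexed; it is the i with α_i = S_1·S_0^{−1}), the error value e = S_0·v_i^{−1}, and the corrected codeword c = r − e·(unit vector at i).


S = (8, 6, 11), error at position 3, error magnitude e = 8, c = [4, 5, 3, 12, 10].

Step 1: column multipliers v_i = (∏_{j≠i}(α_i − α_j))^{−1} mod 13.
  i = 1 (α = 6): (6−8)(6−4)(6−9)(6−5) = (−2)·2·(−3)·1 = 12 ≡ 12, so v_1 = 12^{−1} = 12 (mod 13).
  i = 2 (α = 8): (8−6)(8−4)(8−9)(8−5) = 2·4·(−1)·3 = −24 ≡ 2, so v_2 = 2^{−1} = 7 (mod 13).
  i = 3 (α = 4): (4−6)(4−8)(4−9)(4−5) = (−2)·(−4)·(−5)·(−1) = 40 ≡ 1, so v_3 = 1^{−1} = 1 (mod 13).
  i = 4 (α = 9): (9−6)(9−8)(9−4)(9−5) = 3·1·5·4 = 60 ≡ 8, so v_4 = 8^{−1} = 5 (mod 13).
  i = 5 (α = 5): (5−6)(5−8)(5−4)(5−9) = (−1)·(−3)·1·(−4) = −12 ≡ 1, so v_5 = 1^{−1} = 1 (mod 13).
  v = [12, 7, 1, 5, 1].
Step 2: syndromes of r = [4, 5, 11, 12, 10] (all sums mod 13).
  S_0 = Σ v_i r_i = 12·4 + 7·5 + 1·11 + 5·12 + 1·10 = 164 ≡ 8.
  S_1 = Σ v_i α_i r_i = 12·6·4 + 7·8·5 + 1·4·11 + 5·9·12 + 1·5·10 = 1202 ≡ 6.
  α_i^2 mod 13 = [10, 12, 3, 3, 12].
  S_2 = Σ v_i α_i^2 r_i = 12·10·4 + 7·12·5 + 1·3·11 + 5·3·12 + 1·12·10 = 1233 ≡ 11.
  S = (8, 6, 11) ≠ 0, so r is not a codeword (an error is present).
Step 3: locate the error. For a single error e at position i, S_ℓ = v_i·e·α_i^ℓ, so α_err = S_1/S_0.
  S_0^{−1} = 8^{−1} = 5 (mod 13), so α_err = 6·5 = 30 ≡ 4 = α_3. Error position i = 3.
  Consistency check: S_2/S_1 = 11·11 = 121 ≡ 4 = α_err ✓ (single-error assumption holds).
Step 4: error magnitude e = S_0/v_3 = S_0·∏_{j≠3}(α_3 − α_j) = 8·1 = 8 ≡ 8 (mod 13).
Step 5: correct position 3: c_3 = r_3 − e = 11 − 8 ≡ 3 (mod 13). Hence c = [4, 5, 3, 12, 10].
  Check: interpolating c through the α_i gives m(x) = 1 + 7·x (degree < 2) with m(α_i) = c_i for every i, so c is indeed a codeword.


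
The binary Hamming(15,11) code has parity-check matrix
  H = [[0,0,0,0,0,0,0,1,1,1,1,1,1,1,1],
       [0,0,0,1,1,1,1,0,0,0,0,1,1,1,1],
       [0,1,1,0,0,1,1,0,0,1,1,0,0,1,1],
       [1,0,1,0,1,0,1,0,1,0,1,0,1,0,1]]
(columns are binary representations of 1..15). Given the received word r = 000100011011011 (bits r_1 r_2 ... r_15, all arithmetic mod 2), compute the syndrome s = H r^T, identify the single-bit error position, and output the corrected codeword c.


s = (0, 0, 1, 1)^T, error position = 3, corrected codeword c = 001100011011011

Compute s = H r^T mod 2 one row at a time:
  s_1 = 1 + 1 + 0 + 1 + 1 + 0 + 1 + 1 = 6 ≡ 0 (mod 2).
  s_2 = 1 + 0 + 0 + 0 + 1 + 0 + 1 + 1 = 4 ≡ 0 (mod 2).
  s_3 = 0 + 0 + 0 + 0 + 0 + 1 + 1 + 1 = 3 ≡ 1 (mod 2).
  s_4 = 0 + 0 + 0 + 0 + 1 + 1 + 0 + 1 = 3 ≡ 1 (mod 2).
s = (0, 0, 1, 1)^T — this equals column 3 of H (binary 0011), so error is at position 3.
Correct: flip bit 3 of r = 000100011011011 to get c = 001100011011011.


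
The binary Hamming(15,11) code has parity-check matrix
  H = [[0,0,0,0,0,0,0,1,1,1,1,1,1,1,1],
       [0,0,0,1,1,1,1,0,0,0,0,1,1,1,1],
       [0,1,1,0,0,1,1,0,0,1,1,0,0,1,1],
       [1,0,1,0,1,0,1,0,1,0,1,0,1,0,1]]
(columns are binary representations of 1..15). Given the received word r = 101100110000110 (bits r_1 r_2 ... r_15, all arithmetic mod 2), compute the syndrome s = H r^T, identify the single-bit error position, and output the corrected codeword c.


s = (1, 0, 1, 0)^T, error position = 10, corrected codeword c = 101100110100110

Compute s = H r^T mod 2 one row at a time:
  s_1 = 1 + 0 + 0 + 0 + 0 + 1 + 1 + 0 = 3 ≡ 1 (mod 2).
  s_2 = 1 + 0 + 0 + 1 + 0 + 1 + 1 + 0 = 4 ≡ 0 (mod 2).
  s_3 = 0 + 1 + 0 + 1 + 0 + 0 + 1 + 0 = 3 ≡ 1 (mod 2).
  s_4 = 1 + 1 + 0 + 1 + 0 + 0 + 1 + 0 = 4 ≡ 0 (mod 2).
s = (1, 0, 1, 0)^T — this equals column 10 of H (binary 1010), so error is at position 10.
Correct: flip bit 10 of r = 101100110000110 to get c = 101100110100110.


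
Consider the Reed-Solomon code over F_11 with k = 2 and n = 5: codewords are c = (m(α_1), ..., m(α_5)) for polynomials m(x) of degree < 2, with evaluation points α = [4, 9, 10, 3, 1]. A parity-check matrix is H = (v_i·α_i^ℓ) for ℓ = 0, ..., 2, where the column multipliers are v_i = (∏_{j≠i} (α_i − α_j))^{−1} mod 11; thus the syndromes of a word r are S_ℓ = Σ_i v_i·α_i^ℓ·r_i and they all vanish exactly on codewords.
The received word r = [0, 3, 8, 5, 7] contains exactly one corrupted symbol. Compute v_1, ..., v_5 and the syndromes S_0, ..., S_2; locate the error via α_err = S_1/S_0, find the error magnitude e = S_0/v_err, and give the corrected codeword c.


S = (8, 2, 6), error at position 4, error magnitude e = 10, c = [0, 3, 8, 6, 7].

Step 1: column multipliers v_i = (∏_{j≠i}(α_i − α_j))^{−1} mod 11.
  i = 1 (α = 4): (4−9)(4−10)(4−3)(4−1) = (−5)·(−6)·1·3 = 90 ≡ 2, so v_1 = 2^{−1} = 6 (mod 11).
  i = 2 (α = 9): (9−4)(9−10)(9−3)(9−1) = 5·(−1)·6·8 = −240 ≡ 2, so v_2 = 2^{−1} = 6 (mod 11).
  i = 3 (α = 10): (10−4)(10−9)(10−3)(10−1) = 6·1·7·9 = 378 ≡ 4, so v_3 = 4^{−1} = 3 (mod 11).
  i = 4 (α = 3): (3−4)(3−9)(3−10)(3−1) = (−1)·(−6)·(−7)·2 = −84 ≡ 4, so v_4 = 4^{−1} = 3 (mod 11).
  i = 5 (α = 1): (1−4)(1−9)(1−10)(1−3) = (−3)·(−8)·(−9)·(−2) = 432 ≡ 3, so v_5 = 3^{−1} = 4 (mod 11).
  v = [6, 6, 3, 3, 4].
Step 2: syndromes of r = [0, 3, 8, 5, 7] (all sums mod 11).
  S_0 = Σ v_i r_i = 6·0 + 6·3 + 3·8 + 3·5 + 4·7 = 85 ≡ 8.
  S_1 = Σ v_i α_i r_i = 6·4·0 + 6·9·3 + 3·10·8 + 3·3·5 + 4·1·7 = 475 ≡ 2.
  α_i^2 mod 11 = [5, 4, 1, 9, 1].
  S_2 = Σ v_i α_i^2 r_i = 6·5·0 + 6·4·3 + 3·1·8 + 3·9·5 + 4·1·7 = 259 ≡ 6.
  S = (8, 2, 6) ≠ 0, so r is not a codeword (an error is present).
Step 3: locate the error. For a single error e at position i, S_ℓ = v_i·e·α_i^ℓ, so α_err = S_1/S_0.
  S_0^{−1} = 8^{−1} = 7 (mod 11), so α_err = 2·7 = 14 ≡ 3 = α_4. Error position i = 4.
  Consistency check: S_2/S_1 = 6·6 = 36 ≡ 3 = α_err ✓ (single-error assumption holds).
Step 4: error magnitude e = S_0/v_4 = S_0·∏_{j≠4}(α_4 − α_j) = 8·4 = 32 ≡ 10 (mod 11).
Step 5: correct position 4: c_4 = r_4 − e = 5 − 10 ≡ 6 (mod 11). Hence c = [0, 3, 8, 6, 7].
  Check: interpolating c through the α_i gives m(x) = 2 + 5·x (degree < 2) with m(α_i) = c_i for every i, so c is indeed a codeword.


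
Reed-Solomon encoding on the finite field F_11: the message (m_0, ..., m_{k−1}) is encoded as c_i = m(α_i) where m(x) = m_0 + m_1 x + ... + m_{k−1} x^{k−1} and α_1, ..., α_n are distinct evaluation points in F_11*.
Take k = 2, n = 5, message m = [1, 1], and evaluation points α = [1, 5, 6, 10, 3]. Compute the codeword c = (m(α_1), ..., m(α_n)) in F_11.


c = [2, 6, 7, 0, 4]

Message polynomial: m(x) = 1 + 1·x (mod 11).
For each evaluation point α_i, compute m(α_i) mod 11:
  α_1 = 1: Horner steps 1 → 2, so m(1) = 2.
  α_2 = 5: Horner steps 1 → 6, so m(5) = 6.
  α_3 = 6: Horner steps 1 → 7, so m(6) = 7.
  α_4 = 10: Horner steps 1 → 0, so m(10) = 0.
  α_5 = 3: Horner steps 1 → 4, so m(3) = 4.
Codeword c = [2, 6, 7, 0, 4] ∈ F_11^5.


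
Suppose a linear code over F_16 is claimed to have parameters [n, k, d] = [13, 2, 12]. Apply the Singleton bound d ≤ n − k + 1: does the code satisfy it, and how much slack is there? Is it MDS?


Singleton RHS = n − k + 1 = 12, slack = 0, bound satisfied, MDS.

Singleton bound: d ≤ n − k + 1.
Here n = 13, k = 2, so n − k + 1 = 12.
Given d = 12, check d ≤ 12: YES.
Slack = (n − k + 1) − d = 0.
The code is MDS (slack = 0).
Description: the claimed parameters are [13, 2, 12]_16; such a code would be MDS (meets Singleton bound).


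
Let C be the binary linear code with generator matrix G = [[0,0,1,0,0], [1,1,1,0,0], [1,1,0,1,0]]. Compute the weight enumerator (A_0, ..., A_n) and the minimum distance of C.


Weight distribution: A_0 = 1, A_1 = 2, A_2 = 2, A_3 = 2, A_4 = 1. Minimum distance d = 1.

Enumerate all 2^3 = 8 messages m ∈ F_2^3.
For each, compute codeword c = mG in F_2^5, then tally its weight.
  m = 000 → c = 00000, weight = 0.
  m = 100 → c = 00100, weight = 1.
  m = 010 → c = 11100, weight = 3.
  m = 110 → c = 11000, weight = 2.
  m = 001 → c = 11010, weight = 3.
  m = 101 → c = 11110, weight = 4.
  m = 011 → c = 00110, weight = 2.
  m = 111 → c = 00010, weight = 1.
Tally weights:
  weight 0: 1 codewords.
  weight 1: 2 codewords.
  weight 2: 2 codewords.
  weight 3: 2 codewords.
  weight 4: 1 codewords.
Minimum distance d = smallest w > 0 with A_w > 0 = 1.
Sanity: Σ A_w = 8 = 2^3 = 8 ✓.


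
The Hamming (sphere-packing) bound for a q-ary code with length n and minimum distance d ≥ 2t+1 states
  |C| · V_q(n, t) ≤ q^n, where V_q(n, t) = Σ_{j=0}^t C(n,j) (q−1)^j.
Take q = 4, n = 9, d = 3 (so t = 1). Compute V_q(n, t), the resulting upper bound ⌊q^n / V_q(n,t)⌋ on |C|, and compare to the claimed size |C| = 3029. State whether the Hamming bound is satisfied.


V_q(n, t) = 28, q^n = 262144, Hamming bound = 9362, |C| = 3029 ≤ bound (satisfied).

Step 1: Compute V_q(n, t) = Σ_{j=0}^1 C(n, j) (q−1)^j.
  j = 0: C(9,0)·(3)^0 = 1·1 = 1.
  j = 1: C(9,1)·(3)^1 = 9·3 = 27.
  V_q(n, t) = 1 + 27 = 28.
Step 2: q^n = 4^9 = 262144.
Step 3: Hamming bound ⌊q^n / V_q(n,t)⌋ = ⌊262144/28⌋ = 9362.
Step 4: Compare |C| = 3029 to 9362: satisfied.
The claimed |C| lies below the Hamming bound.


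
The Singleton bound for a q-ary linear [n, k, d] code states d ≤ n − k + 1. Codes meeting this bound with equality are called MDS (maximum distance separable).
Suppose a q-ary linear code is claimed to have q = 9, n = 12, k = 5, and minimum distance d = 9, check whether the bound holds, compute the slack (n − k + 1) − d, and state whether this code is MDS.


Singleton RHS = n − k + 1 = 8, slack = -1, bound violated (no such code; not MDS).

Singleton bound: d ≤ n − k + 1.
Here n = 12, k = 5, so n − k + 1 = 8.
Given d = 9, check d ≤ 8: NO.
Slack = (n − k + 1) − d = -1.
The slack is negative: d = 9 exceeds n − k + 1 = 8 by 1, so the Singleton bound is violated and no linear [12, 5, 9]_9 code can exist. In particular it is not MDS (MDS requires d = n − k + 1 exactly).
Description: the claimed parameters are [12, 5, 9]_9; such a code would be impossible (violates the Singleton bound).


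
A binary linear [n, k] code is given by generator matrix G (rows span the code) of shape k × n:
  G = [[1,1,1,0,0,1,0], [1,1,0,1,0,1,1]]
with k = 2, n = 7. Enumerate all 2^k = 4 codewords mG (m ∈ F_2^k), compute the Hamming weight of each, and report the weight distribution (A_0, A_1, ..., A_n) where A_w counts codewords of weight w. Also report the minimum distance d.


Weight distribution: A_0 = 1, A_3 = 1, A_4 = 1, A_5 = 1. Minimum distance d = 3.

Enumerate all 2^2 = 4 messages m ∈ F_2^2.
For each, compute codeword c = mG in F_2^7, then tally its weight.
  m = 00 → c = 0000000, weight = 0.
  m = 10 → c = 1110010, weight = 4.
  m = 01 → c = 1101011, weight = 5.
  m = 11 → c = 0011001, weight = 3.
Tally weights:
  weight 0: 1 codewords.
  weight 3: 1 codewords.
  weight 4: 1 codewords.
  weight 5: 1 codewords.
Minimum distance d = smallest w > 0 with A_w > 0 = 3.
Sanity: Σ A_w = 4 = 2^2 = 4 ✓.


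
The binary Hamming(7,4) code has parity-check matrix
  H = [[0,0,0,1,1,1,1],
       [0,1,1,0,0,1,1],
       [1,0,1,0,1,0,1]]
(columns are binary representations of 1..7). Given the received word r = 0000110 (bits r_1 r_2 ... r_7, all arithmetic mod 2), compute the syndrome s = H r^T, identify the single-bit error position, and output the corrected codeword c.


s = (0, 1, 1)^T, error position = 3, corrected codeword c = 0010110

Compute s = H r^T mod 2 one row at a time:
  s_1 = 0 + 1 + 1 + 0 = 2 ≡ 0 (mod 2).
  s_2 = 0 + 0 + 1 + 0 = 1 ≡ 1 (mod 2).
  s_3 = 0 + 0 + 1 + 0 = 1 ≡ 1 (mod 2).
s = (0, 1, 1)^T — this equals column 3 of H (binary 011), so error is at position 3.
Correct: flip bit 3 of r = 0000110 to get c = 0010110.


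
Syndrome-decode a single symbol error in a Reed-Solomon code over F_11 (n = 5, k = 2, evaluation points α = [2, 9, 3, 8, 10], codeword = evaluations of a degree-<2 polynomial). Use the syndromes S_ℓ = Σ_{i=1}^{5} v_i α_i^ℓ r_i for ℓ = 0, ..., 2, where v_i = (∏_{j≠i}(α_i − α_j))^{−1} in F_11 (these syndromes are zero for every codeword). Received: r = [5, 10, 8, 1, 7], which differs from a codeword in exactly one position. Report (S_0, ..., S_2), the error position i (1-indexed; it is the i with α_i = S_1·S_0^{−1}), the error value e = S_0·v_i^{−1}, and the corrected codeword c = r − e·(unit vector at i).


S = (3, 5, 1), error at position 2, error magnitude e = 6, c = [5, 4, 8, 1, 7].

Step 1: column multipliers v_i = (∏_{j≠i}(α_i − α_j))^{−1} mod 11.
  i = 1 (α = 2): (2−9)(2−3)(2−8)(2−10) = (−7)·(−1)·(−6)·(−8) = 336 ≡ 6, so v_1 = 6^{−1} = 2 (mod 11).
  i = 2 (α = 9): (9−2)(9−3)(9−8)(9−10) = 7·6·1·(−1) = −42 ≡ 2, so v_2 = 2^{−1} = 6 (mod 11).
  i = 3 (α = 3): (3−2)(3−9)(3−8)(3−10) = 1·(−6)·(−5)·(−7) = −210 ≡ 10, so v_3 = 10^{−1} = 10 (mod 11).
  i = 4 (α = 8): (8−2)(8−9)(8−3)(8−10) = 6·(−1)·5·(−2) = 60 ≡ 5, so v_4 = 5^{−1} = 9 (mod 11).
  i = 5 (α = 10): (10−2)(10−9)(10−3)(10−8) = 8·1·7·2 = 112 ≡ 2, so v_5 = 2^{−1} = 6 (mod 11).
  v = [2, 6, 10, 9, 6].
Step 2: syndromes of r = [5, 10, 8, 1, 7] (all sums mod 11).
  S_0 = Σ v_i r_i = 2·5 + 6·10 + 10·8 + 9·1 + 6·7 = 201 ≡ 3.
  S_1 = Σ v_i α_i r_i = 2·2·5 + 6·9·10 + 10·3·8 + 9·8·1 + 6·10·7 = 1292 ≡ 5.
  α_i^2 mod 11 = [4, 4, 9, 9, 1].
  S_2 = Σ v_i α_i^2 r_i = 2·4·5 + 6·4·10 + 10·9·8 + 9·9·1 + 6·1·7 = 1123 ≡ 1.
  S = (3, 5, 1) ≠ 0, so r is not a codeword (an error is present).
Step 3: locate the error. For a single error e at position i, S_ℓ = v_i·e·α_i^ℓ, so α_err = S_1/S_0.
  S_0^{−1} = 3^{−1} = 4 (mod 11), so α_err = 5·4 = 20 ≡ 9 = α_2. Error position i = 2.
  Consistency check: S_2/S_1 = 1·9 = 9 ≡ 9 = α_err ✓ (single-error assumption holds).
Step 4: error magnitude e = S_0/v_2 = S_0·∏_{j≠2}(α_2 − α_j) = 3·2 = 6 ≡ 6 (mod 11).
Step 5: correct position 2: c_2 = r_2 − e = 10 − 6 ≡ 4 (mod 11). Hence c = [5, 4, 8, 1, 7].
  Check: interpolating c through the α_i gives m(x) = 10 + 3·x (degree < 2) with m(α_i) = c_i for every i, so c is indeed a codeword.


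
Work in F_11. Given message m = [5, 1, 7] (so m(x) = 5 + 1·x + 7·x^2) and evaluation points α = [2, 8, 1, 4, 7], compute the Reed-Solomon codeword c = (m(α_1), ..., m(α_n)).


c = [2, 10, 2, 0, 3]

Message polynomial: m(x) = 5 + 1·x + 7·x^2 (mod 11).
For each evaluation point α_i, compute m(α_i) mod 11:
  α_1 = 2: Horner steps 7 → 4 → 2, so m(2) = 2.
  α_2 = 8: Horner steps 7 → 2 → 10, so m(8) = 10.
  α_3 = 1: Horner steps 7 → 8 → 2, so m(1) = 2.
  α_4 = 4: Horner steps 7 → 7 → 0, so m(4) = 0.
  α_5 = 7: Horner steps 7 → 6 → 3, so m(7) = 3.
Codeword c = [2, 10, 2, 0, 3] ∈ F_11^5.


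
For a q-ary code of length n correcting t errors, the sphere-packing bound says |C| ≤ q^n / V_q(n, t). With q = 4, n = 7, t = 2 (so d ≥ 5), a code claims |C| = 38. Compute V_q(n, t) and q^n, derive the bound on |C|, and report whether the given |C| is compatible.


V_q(n, t) = 211, q^n = 16384, Hamming bound = 77, |C| = 38 ≤ bound (satisfied).

Step 1: Compute V_q(n, t) = Σ_{j=0}^2 C(n, j) (q−1)^j.
  j = 0: C(7,0)·(3)^0 = 1·1 = 1.
  j = 1: C(7,1)·(3)^1 = 7·3 = 21.
  j = 2: C(7,2)·(3)^2 = 21·9 = 189.
  V_q(n, t) = 1 + 21 + 189 = 211.
Step 2: q^n = 4^7 = 16384.
Step 3: Hamming bound ⌊q^n / V_q(n,t)⌋ = ⌊16384/211⌋ = 77.
Step 4: Compare |C| = 38 to 77: satisfied.
The claimed |C| lies below the Hamming bound.


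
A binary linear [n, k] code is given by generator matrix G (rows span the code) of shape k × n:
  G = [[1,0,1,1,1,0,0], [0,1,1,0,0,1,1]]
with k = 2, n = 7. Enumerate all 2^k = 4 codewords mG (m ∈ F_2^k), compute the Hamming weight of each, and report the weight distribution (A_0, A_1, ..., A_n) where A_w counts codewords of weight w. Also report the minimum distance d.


Weight distribution: A_0 = 1, A_4 = 2, A_6 = 1. Minimum distance d = 4.

Enumerate all 2^2 = 4 messages m ∈ F_2^2.
For each, compute codeword c = mG in F_2^7, then tally its weight.
  m = 00 → c = 0000000, weight = 0.
  m = 10 → c = 1011100, weight = 4.
  m = 01 → c = 0110011, weight = 4.
  m = 11 → c = 1101111, weight = 6.
Tally weights:
  weight 0: 1 codewords.
  weight 4: 2 codewords.
  weight 6: 1 codewords.
Minimum distance d = smallest w > 0 with A_w > 0 = 4.
Sanity: Σ A_w = 4 = 2^2 = 4 ✓.


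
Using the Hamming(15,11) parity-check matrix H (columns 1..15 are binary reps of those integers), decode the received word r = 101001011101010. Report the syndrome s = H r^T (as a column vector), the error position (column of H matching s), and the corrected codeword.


s = (1, 1, 0, 1)^T, error position = 13, corrected codeword c = 101001011101110

Compute s = H r^T mod 2 one row at a time:
  s_1 = 1 + 1 + 1 + 0 + 1 + 0 + 1 + 0 = 5 ≡ 1 (mod 2).
  s_2 = 0 + 0 + 1 + 0 + 1 + 0 + 1 + 0 = 3 ≡ 1 (mod 2).
  s_3 = 0 + 1 + 1 + 0 + 1 + 0 + 1 + 0 = 4 ≡ 0 (mod 2).
  s_4 = 1 + 1 + 0 + 0 + 1 + 0 + 0 + 0 = 3 ≡ 1 (mod 2).
s = (1, 1, 0, 1)^T — this equals column 13 of H (binary 1101), so error is at position 13.
Correct: flip bit 13 of r = 101001011101010 to get c = 101001011101110.


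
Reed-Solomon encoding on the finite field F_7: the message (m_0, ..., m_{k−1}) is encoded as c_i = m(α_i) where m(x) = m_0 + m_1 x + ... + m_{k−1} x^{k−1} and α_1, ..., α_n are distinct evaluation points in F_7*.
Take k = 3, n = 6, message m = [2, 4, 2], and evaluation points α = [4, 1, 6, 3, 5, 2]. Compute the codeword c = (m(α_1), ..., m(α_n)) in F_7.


c = [1, 1, 0, 4, 2, 4]

Message polynomial: m(x) = 2 + 4·x + 2·x^2 (mod 7).
For each evaluation point α_i, compute m(α_i) mod 7:
  α_1 = 4: Horner steps 2 → 5 → 1, so m(4) = 1.
  α_2 = 1: Horner steps 2 → 6 → 1, so m(1) = 1.
  α_3 = 6: Horner steps 2 → 2 → 0, so m(6) = 0.
  α_4 = 3: Horner steps 2 → 3 → 4, so m(3) = 4.
  α_5 = 5: Horner steps 2 → 0 → 2, so m(5) = 2.
  α_6 = 2: Horner steps 2 → 1 → 4, so m(2) = 4.
Codeword c = [1, 1, 0, 4, 2, 4] ∈ F_7^6.


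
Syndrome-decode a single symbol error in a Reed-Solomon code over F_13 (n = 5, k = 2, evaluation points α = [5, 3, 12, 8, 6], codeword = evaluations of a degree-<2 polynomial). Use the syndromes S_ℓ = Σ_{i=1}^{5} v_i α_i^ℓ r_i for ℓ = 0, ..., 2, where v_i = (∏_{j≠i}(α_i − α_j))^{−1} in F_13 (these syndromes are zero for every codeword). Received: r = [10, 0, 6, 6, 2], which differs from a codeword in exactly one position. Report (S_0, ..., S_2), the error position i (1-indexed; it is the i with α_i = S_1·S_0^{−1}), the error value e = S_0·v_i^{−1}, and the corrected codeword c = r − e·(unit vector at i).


S = (2, 3, 11), error at position 4, error magnitude e = 7, c = [10, 0, 6, 12, 2].

Step 1: column multipliers v_i = (∏_{j≠i}(α_i − α_j))^{−1} mod 13.
  i = 1 (α = 5): (5−3)(5−12)(5−8)(5−6) = 2·(−7)·(−3)·(−1) = −42 ≡ 10, so v_1 = 10^{−1} = 4 (mod 13).
  i = 2 (α = 3): (3−5)(3−12)(3−8)(3−6) = (−2)·(−9)·(−5)·(−3) = 270 ≡ 10, so v_2 = 10^{−1} = 4 (mod 13).
  i = 3 (α = 12): (12−5)(12−3)(12−8)(12−6) = 7·9·4·6 = 1512 ≡ 4, so v_3 = 4^{−1} = 10 (mod 13).
  i = 4 (α = 8): (8−5)(8−3)(8−12)(8−6) = 3·5·(−4)·2 = −120 ≡ 10, so v_4 = 10^{−1} = 4 (mod 13).
  i = 5 (α = 6): (6−5)(6−3)(6−12)(6−8) = 1·3·(−6)·(−2) = 36 ≡ 10, so v_5 = 10^{−1} = 4 (mod 13).
  v = [4, 4, 10, 4, 4].
Step 2: syndromes of r = [10, 0, 6, 6, 2] (all sums mod 13).
  S_0 = Σ v_i r_i = 4·10 + 4·0 + 10·6 + 4·6 + 4·2 = 132 ≡ 2.
  S_1 = Σ v_i α_i r_i = 4·5·10 + 4·3·0 + 10·12·6 + 4·8·6 + 4·6·2 = 1160 ≡ 3.
  α_i^2 mod 13 = [12, 9, 1, 12, 10].
  S_2 = Σ v_i α_i^2 r_i = 4·12·10 + 4·9·0 + 10·1·6 + 4·12·6 + 4·10·2 = 908 ≡ 11.
  S = (2, 3, 11) ≠ 0, so r is not a codeword (an error is present).
Step 3: locate the error. For a single error e at position i, S_ℓ = v_i·e·α_i^ℓ, so α_err = S_1/S_0.
  S_0^{−1} = 2^{−1} = 7 (mod 13), so α_err = 3·7 = 21 ≡ 8 = α_4. Error position i = 4.
  Consistency check: S_2/S_1 = 11·9 = 99 ≡ 8 = α_err ✓ (single-error assumption holds).
Step 4: error magnitude e = S_0/v_4 = S_0·∏_{j≠4}(α_4 − α_j) = 2·10 = 20 ≡ 7 (mod 13).
Step 5: correct position 4: c_4 = r_4 − e = 6 − 7 ≡ 12 (mod 13). Hence c = [10, 0, 6, 12, 2].
  Check: interpolating c through the α_i gives m(x) = 11 + 5·x (degree < 2) with m(α_i) = c_i for every i, so c is indeed a codeword.


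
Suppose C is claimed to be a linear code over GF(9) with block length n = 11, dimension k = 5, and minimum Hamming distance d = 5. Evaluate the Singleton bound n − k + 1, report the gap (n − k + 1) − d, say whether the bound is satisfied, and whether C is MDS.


Singleton RHS = n − k + 1 = 7, slack = 2, bound satisfied, not MDS.

Singleton bound: d ≤ n − k + 1.
Here n = 11, k = 5, so n − k + 1 = 7.
Given d = 5, check d ≤ 7: YES.
Slack = (n − k + 1) − d = 2.
The code is NOT MDS (slack = 2 > 0).
Description: the claimed parameters are [11, 5, 5]_9; such a code would be non-MDS.


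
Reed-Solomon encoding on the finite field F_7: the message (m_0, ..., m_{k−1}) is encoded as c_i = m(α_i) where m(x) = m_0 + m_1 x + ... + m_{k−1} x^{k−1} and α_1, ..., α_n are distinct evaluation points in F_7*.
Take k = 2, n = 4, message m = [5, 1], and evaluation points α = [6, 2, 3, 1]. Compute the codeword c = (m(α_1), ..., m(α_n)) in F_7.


c = [4, 0, 1, 6]

Message polynomial: m(x) = 5 + 1·x (mod 7).
For each evaluation point α_i, compute m(α_i) mod 7:
  α_1 = 6: Horner steps 1 → 4, so m(6) = 4.
  α_2 = 2: Horner steps 1 → 0, so m(2) = 0.
  α_3 = 3: Horner steps 1 → 1, so m(3) = 1.
  α_4 = 1: Horner steps 1 → 6, so m(1) = 6.
Codeword c = [4, 0, 1, 6] ∈ F_7^4.


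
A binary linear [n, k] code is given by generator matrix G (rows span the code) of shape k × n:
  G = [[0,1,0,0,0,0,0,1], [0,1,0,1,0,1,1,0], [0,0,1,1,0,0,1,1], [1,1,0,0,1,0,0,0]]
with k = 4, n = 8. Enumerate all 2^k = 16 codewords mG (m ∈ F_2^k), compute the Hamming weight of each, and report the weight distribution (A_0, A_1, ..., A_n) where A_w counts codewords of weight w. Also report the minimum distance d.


Weight distribution: A_0 = 1, A_2 = 2, A_3 = 2, A_4 = 5, A_5 = 4, A_7 = 2. Minimum distance d = 2.

Enumerate all 2^4 = 16 messages m ∈ F_2^4.
For each, compute codeword c = mG in F_2^8, then tally its weight.
  m = 0000 → c = 00000000, weight = 0.
  m = 1000 → c = 01000001, weight = 2.
  m = 0100 → c = 01010110, weight = 4.
  m = 1100 → c = 00010111, weight = 4.
  m = 0010 → c = 00110011, weight = 4.
  m = 1010 → c = 01110010, weight = 4.
  m = 0110 → c = 01100101, weight = 4.
  m = 1110 → c = 00100100, weight = 2.
  m = 0001 → c = 11001000, weight = 3.
  m = 1001 → c = 10001001, weight = 3.
  m = 0101 → c = 10011110, weight = 5.
  m = 1101 → c = 11011111, weight = 7.
  m = 0011 → c = 11111011, weight = 7.
  m = 1011 → c = 10111010, weight = 5.
  m = 0111 → c = 10101101, weight = 5.
  m = 1111 → c = 11101100, weight = 5.
Tally weights:
  weight 0: 1 codewords.
  weight 2: 2 codewords.
  weight 3: 2 codewords.
  weight 4: 5 codewords.
  weight 5: 4 codewords.
  weight 7: 2 codewords.
Minimum distance d = smallest w > 0 with A_w > 0 = 2.
Sanity: Σ A_w = 16 = 2^4 = 16 ✓.


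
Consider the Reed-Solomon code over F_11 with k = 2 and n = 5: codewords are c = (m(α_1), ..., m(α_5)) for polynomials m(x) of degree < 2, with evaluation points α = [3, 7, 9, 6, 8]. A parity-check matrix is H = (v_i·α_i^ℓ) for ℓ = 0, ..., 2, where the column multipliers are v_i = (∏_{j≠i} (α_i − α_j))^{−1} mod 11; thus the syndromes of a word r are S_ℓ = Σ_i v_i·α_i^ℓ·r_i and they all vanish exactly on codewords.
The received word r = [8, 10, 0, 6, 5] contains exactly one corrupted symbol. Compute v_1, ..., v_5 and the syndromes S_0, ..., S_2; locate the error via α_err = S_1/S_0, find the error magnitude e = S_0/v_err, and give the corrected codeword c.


S = (6, 3, 7), error at position 4, error magnitude e = 2, c = [8, 10, 0, 4, 5].

Step 1: column multipliers v_i = (∏_{j≠i}(α_i − α_j))^{−1} mod 11.
  i = 1 (α = 3): (3−7)(3−9)(3−6)(3−8) = (−4)·(−6)·(−3)·(−5) = 360 ≡ 8, so v_1 = 8^{−1} = 7 (mod 11).
  i = 2 (α = 7): (7−3)(7−9)(7−6)(7−8) = 4·(−2)·1·(−1) = 8 ≡ 8, so v_2 = 8^{−1} = 7 (mod 11).
  i = 3 (α = 9): (9−3)(9−7)(9−6)(9−8) = 6·2·3·1 = 36 ≡ 3, so v_3 = 3^{−1} = 4 (mod 11).
  i = 4 (α = 6): (6−3)(6−7)(6−9)(6−8) = 3·(−1)·(−3)·(−2) = −18 ≡ 4, so v_4 = 4^{−1} = 3 (mod 11).
  i = 5 (α = 8): (8−3)(8−7)(8−9)(8−6) = 5·1·(−1)·2 = −10 ≡ 1, so v_5 = 1^{−1} = 1 (mod 11).
  v = [7, 7, 4, 3, 1].
Step 2: syndromes of r = [8, 10, 0, 6, 5] (all sums mod 11).
  S_0 = Σ v_i r_i = 7·8 + 7·10 + 4·0 + 3·6 + 1·5 = 149 ≡ 6.
  S_1 = Σ v_i α_i r_i = 7·3·8 + 7·7·10 + 4·9·0 + 3·6·6 + 1·8·5 = 806 ≡ 3.
  α_i^2 mod 11 = [9, 5, 4, 3, 9].
  S_2 = Σ v_i α_i^2 r_i = 7·9·8 + 7·5·10 + 4·4·0 + 3·3·6 + 1·9·5 = 953 ≡ 7.
  S = (6, 3, 7) ≠ 0, so r is not a codeword (an error is present).
Step 3: locate the error. For a single error e at position i, S_ℓ = v_i·e·α_i^ℓ, so α_err = S_1/S_0.
  S_0^{−1} = 6^{−1} = 2 (mod 11), so α_err = 3·2 = 6 ≡ 6 = α_4. Error position i = 4.
  Consistency check: S_2/S_1 = 7·4 = 28 ≡ 6 = α_err ✓ (single-error assumption holds).
Step 4: error magnitude e = S_0/v_4 = S_0·∏_{j≠4}(α_4 − α_j) = 6·4 = 24 ≡ 2 (mod 11).
Step 5: correct position 4: c_4 = r_4 − e = 6 − 2 ≡ 4 (mod 11). Hence c = [8, 10, 0, 4, 5].
  Check: interpolating c through the α_i gives m(x) = 1 + 6·x (degree < 2) with m(α_i) = c_i for every i, so c is indeed a codeword.


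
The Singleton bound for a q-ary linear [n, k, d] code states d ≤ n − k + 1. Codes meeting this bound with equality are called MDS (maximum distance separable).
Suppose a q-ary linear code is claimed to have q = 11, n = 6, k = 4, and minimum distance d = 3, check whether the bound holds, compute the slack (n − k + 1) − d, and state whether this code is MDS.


Singleton RHS = n − k + 1 = 3, slack = 0, bound satisfied, MDS.

Singleton bound: d ≤ n − k + 1.
Here n = 6, k = 4, so n − k + 1 = 3.
Given d = 3, check d ≤ 3: YES.
Slack = (n − k + 1) − d = 0.
The code is MDS (slack = 0).
Description: the claimed parameters are [6, 4, 3]_11; such a code would be MDS (meets Singleton bound).


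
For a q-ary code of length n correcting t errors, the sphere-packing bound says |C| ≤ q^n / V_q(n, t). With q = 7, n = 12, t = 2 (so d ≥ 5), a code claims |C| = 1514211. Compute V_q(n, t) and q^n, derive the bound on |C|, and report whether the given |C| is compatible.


V_q(n, t) = 2449, q^n = 13841287201, Hamming bound = 5651811, |C| = 1514211 ≤ bound (satisfied).

Step 1: Compute V_q(n, t) = Σ_{j=0}^2 C(n, j) (q−1)^j.
  j = 0: C(12,0)·(6)^0 = 1·1 = 1.
  j = 1: C(12,1)·(6)^1 = 12·6 = 72.
  j = 2: C(12,2)·(6)^2 = 66·36 = 2376.
  V_q(n, t) = 1 + 72 + 2376 = 2449.
Step 2: q^n = 7^12 = 13841287201.
Step 3: Hamming bound ⌊q^n / V_q(n,t)⌋ = ⌊13841287201/2449⌋ = 5651811.
Step 4: Compare |C| = 1514211 to 5651811: satisfied.
The claimed |C| lies below the Hamming bound.


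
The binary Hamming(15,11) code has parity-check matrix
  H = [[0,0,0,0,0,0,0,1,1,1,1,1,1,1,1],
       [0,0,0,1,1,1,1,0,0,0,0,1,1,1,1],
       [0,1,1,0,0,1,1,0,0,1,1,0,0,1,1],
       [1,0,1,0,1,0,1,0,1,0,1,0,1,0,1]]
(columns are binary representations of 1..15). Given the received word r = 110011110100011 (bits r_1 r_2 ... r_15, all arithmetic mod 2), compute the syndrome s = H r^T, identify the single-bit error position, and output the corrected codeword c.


s = (0, 1, 0, 0)^T, error position = 4, corrected codeword c = 110111110100011

Compute s = H r^T mod 2 one row at a time:
  s_1 = 1 + 0 + 1 + 0 + 0 + 0 + 1 + 1 = 4 ≡ 0 (mod 2).
  s_2 = 0 + 1 + 1 + 1 + 0 + 0 + 1 + 1 = 5 ≡ 1 (mod 2).
  s_3 = 1 + 0 + 1 + 1 + 1 + 0 + 1 + 1 = 6 ≡ 0 (mod 2).
  s_4 = 1 + 0 + 1 + 1 + 0 + 0 + 0 + 1 = 4 ≡ 0 (mod 2).
s = (0, 1, 0, 0)^T — this equals column 4 of H (binary 0100), so error is at position 4.
Correct: flip bit 4 of r = 110011110100011 to get c = 110111110100011.


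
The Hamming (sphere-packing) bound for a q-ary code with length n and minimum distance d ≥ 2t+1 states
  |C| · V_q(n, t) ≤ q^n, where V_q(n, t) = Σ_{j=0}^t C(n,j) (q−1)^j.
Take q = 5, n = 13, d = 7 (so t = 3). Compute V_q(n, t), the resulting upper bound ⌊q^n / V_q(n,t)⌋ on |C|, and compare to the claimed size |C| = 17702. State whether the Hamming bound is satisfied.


V_q(n, t) = 19605, q^n = 1220703125, Hamming bound = 62264, |C| = 17702 ≤ bound (satisfied).

Step 1: Compute V_q(n, t) = Σ_{j=0}^3 C(n, j) (q−1)^j.
  j = 0: C(13,0)·(4)^0 = 1·1 = 1.
  j = 1: C(13,1)·(4)^1 = 13·4 = 52.
  j = 2: C(13,2)·(4)^2 = 78·16 = 1248.
  j = 3: C(13,3)·(4)^3 = 286·64 = 18304.
  V_q(n, t) = 1 + 52 + 1248 + 18304 = 19605.
Step 2: q^n = 5^13 = 1220703125.
Step 3: Hamming bound ⌊q^n / V_q(n,t)⌋ = ⌊1220703125/19605⌋ = 62264.
Step 4: Compare |C| = 17702 to 62264: satisfied.
The claimed |C| lies below the Hamming bound.


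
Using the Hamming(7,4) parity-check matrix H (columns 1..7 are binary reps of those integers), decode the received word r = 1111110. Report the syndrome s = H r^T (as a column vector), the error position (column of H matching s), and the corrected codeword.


s = (1, 1, 1)^T, error position = 7, corrected codeword c = 1111111

Compute s = H r^T mod 2 one row at a time:
  s_1 = 1 + 1 + 1 + 0 = 3 ≡ 1 (mod 2).
  s_2 = 1 + 1 + 1 + 0 = 3 ≡ 1 (mod 2).
  s_3 = 1 + 1 + 1 + 0 = 3 ≡ 1 (mod 2).
s = (1, 1, 1)^T — this equals column 7 of H (binary 111), so error is at position 7.
Correct: flip bit 7 of r = 1111110 to get c = 1111111.


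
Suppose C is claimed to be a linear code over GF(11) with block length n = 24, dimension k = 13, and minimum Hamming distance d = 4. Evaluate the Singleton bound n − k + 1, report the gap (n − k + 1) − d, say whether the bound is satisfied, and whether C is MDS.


Singleton RHS = n − k + 1 = 12, slack = 8, bound satisfied, not MDS.

Singleton bound: d ≤ n − k + 1.
Here n = 24, k = 13, so n − k + 1 = 12.
Given d = 4, check d ≤ 12: YES.
Slack = (n − k + 1) − d = 8.
The code is NOT MDS (slack = 8 > 0).
Description: the claimed parameters are [24, 13, 4]_11; such a code would be non-MDS.
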